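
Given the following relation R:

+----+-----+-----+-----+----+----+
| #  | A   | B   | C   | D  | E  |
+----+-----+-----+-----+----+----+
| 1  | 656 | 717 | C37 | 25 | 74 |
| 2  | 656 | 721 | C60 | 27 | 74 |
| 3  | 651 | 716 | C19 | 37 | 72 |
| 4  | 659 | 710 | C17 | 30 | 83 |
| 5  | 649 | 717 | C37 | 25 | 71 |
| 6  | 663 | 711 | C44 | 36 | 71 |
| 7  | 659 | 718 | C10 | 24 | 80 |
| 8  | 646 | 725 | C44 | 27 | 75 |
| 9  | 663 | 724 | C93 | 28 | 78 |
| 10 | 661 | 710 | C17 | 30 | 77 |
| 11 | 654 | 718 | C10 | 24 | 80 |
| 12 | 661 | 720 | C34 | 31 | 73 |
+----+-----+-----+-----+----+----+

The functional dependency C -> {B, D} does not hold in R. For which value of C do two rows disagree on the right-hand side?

C=C37: rows 1, 5 → {B,D} = (717, 25), (717, 25) ✓
C=C60: row 2 → {B,D} = (721, 27) ✓
C=C19: row 3 → {B,D} = (716, 37) ✓
C=C17: rows 4, 10 → {B,D} = (710, 30), (710, 30) ✓
C=C44: rows 6, 8 → {B,D} takes values {(711, 36), (725, 27)} — violation
C=C10: rows 7, 11 → {B,D} = (718, 24), (718, 24) ✓
C=C93: row 9 → {B,D} = (724, 28) ✓
C=C34: row 12 → {B,D} = (720, 31) ✓
The only C value with inconsistent RHS is C=C44.

C44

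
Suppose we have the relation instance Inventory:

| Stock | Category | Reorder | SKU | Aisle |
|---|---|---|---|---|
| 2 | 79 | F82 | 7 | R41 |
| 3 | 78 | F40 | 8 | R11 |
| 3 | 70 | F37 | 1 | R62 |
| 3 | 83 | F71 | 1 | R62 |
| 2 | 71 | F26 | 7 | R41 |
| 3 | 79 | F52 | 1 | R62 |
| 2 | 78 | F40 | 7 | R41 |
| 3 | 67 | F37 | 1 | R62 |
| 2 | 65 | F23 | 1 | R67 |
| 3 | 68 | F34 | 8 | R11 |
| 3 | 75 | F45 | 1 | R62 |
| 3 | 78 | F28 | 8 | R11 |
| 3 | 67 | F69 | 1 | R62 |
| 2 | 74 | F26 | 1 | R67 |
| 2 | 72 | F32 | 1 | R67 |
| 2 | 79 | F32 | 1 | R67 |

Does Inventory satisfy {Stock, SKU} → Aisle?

Yes

(Stock=2, SKU=7): 3 rows → Aisle = R41, R41, R41 ✓
(Stock=3, SKU=8): 3 rows → Aisle = R11, R11, R11 ✓
(Stock=3, SKU=1): 6 rows → Aisle = R62, R62, R62, R62, R62, R62 ✓
(Stock=2, SKU=1): 4 rows → Aisle = R67, R67, R67, R67 ✓
Every {Stock, SKU} value is associated with a single Aisle value, so {Stock, SKU} → Aisle holds.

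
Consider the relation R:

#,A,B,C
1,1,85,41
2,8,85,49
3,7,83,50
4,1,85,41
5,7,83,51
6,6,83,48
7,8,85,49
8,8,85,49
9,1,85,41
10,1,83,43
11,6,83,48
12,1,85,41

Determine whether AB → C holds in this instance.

No

(A=1, B=85): rows 1, 4, 9, 12 → C = 41, 41, 41, 41 ✓
(A=8, B=85): rows 2, 7, 8 → C = 49, 49, 49 ✓
(A=7, B=83): rows 3, 5 → C takes values {50, 51} — violation
(A=6, B=83): rows 6, 11 → C = 48, 48 ✓
(A=1, B=83): row 10 → C = 43 ✓
Two rows agree on AB but differ on C, so AB → C does not hold.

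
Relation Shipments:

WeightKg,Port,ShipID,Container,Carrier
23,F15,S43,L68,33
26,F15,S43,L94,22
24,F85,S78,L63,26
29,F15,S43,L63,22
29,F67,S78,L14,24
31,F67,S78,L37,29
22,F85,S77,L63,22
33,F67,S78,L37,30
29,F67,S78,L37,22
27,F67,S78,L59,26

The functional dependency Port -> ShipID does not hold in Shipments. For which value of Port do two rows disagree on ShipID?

F85

Port=F15: 3 rows → ShipID = S43, S43, S43 ✓
Port=F85: 2 rows → ShipID takes values {S78, S77} — violation
Port=F67: 5 rows → ShipID = S78, S78, S78, S78, S78 ✓
The only Port value with inconsistent ShipID is Port=F85.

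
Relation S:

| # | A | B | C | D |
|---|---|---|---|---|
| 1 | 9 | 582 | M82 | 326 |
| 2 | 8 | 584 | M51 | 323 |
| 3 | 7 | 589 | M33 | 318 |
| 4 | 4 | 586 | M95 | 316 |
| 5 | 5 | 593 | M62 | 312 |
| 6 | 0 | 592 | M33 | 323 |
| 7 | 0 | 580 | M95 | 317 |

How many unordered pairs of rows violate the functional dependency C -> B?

2

C=M33: violating pairs (3,6) — 1 pair.
C=M95: violating pairs (4,7) — 1 pair.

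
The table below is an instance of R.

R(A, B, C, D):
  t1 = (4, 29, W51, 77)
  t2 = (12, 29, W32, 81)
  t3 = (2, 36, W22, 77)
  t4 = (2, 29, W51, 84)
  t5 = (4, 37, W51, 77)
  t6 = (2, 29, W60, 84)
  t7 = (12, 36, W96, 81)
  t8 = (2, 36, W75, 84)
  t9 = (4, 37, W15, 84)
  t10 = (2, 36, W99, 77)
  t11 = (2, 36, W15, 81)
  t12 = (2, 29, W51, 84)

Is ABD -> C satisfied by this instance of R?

No

(A=4, B=29, D=77): row 1 → C = W51 ✓
(A=12, B=29, D=81): row 2 → C = W32 ✓
(A=2, B=36, D=77): rows 3, 10 → C takes values {W22, W99} — violation
(A=2, B=29, D=84): rows 4, 6, 12 → C takes values {W51, W60} — violation
(A=4, B=37, D=77): row 5 → C = W51 ✓
(A=12, B=36, D=81): row 7 → C = W96 ✓
(A=2, B=36, D=84): row 8 → C = W75 ✓
(A=4, B=37, D=84): row 9 → C = W15 ✓
(A=2, B=36, D=81): row 11 → C = W15 ✓
Two rows agree on ABD but differ on C, so ABD -> C does not hold.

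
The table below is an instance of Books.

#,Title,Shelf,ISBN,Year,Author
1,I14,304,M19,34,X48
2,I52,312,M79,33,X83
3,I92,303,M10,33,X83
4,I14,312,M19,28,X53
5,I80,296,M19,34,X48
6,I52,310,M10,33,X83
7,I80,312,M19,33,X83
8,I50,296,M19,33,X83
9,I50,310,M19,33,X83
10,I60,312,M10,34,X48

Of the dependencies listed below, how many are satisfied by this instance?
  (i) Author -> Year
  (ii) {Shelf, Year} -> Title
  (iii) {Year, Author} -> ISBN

(i) Author -> Year: every LHS value maps to a single RHS value — holds.
(ii) {Shelf, Year} -> Title: (Shelf=312, Year=33): rows 2, 7 → Title takes values {I52, I80} — violation; (Shelf=310, Year=33): rows 6, 9 → Title takes values {I52, I50} — violation — fails.
(iii) {Year, Author} -> ISBN: (Year=34, Author=X48): rows 1, 5, 10 → ISBN takes values {M19, M10} — violation; (Year=33, Author=X83): rows 2, 3, 6, 7, 8, 9 → ISBN takes values {M79, M10, M19} — violation — fails.
1 of the 3 dependencies holds.

1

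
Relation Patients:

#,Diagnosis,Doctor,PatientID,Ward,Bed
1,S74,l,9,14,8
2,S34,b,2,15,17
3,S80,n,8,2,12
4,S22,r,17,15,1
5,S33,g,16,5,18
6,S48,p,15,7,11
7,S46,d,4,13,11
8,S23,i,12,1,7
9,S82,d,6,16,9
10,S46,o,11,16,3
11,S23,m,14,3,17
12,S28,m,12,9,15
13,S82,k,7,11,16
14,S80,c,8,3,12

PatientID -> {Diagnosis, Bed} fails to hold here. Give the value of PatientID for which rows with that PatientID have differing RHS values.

12

PatientID=9: row 1 → {Diagnosis,Bed} = (S74, 8) ✓
PatientID=2: row 2 → {Diagnosis,Bed} = (S34, 17) ✓
PatientID=8: rows 3, 14 → {Diagnosis,Bed} = (S80, 12), (S80, 12) ✓
PatientID=17: row 4 → {Diagnosis,Bed} = (S22, 1) ✓
PatientID=16: row 5 → {Diagnosis,Bed} = (S33, 18) ✓
PatientID=15: row 6 → {Diagnosis,Bed} = (S48, 11) ✓
PatientID=4: row 7 → {Diagnosis,Bed} = (S46, 11) ✓
PatientID=12: rows 8, 12 → {Diagnosis,Bed} takes values {(S23, 7), (S28, 15)} — violation
PatientID=6: row 9 → {Diagnosis,Bed} = (S82, 9) ✓
PatientID=11: row 10 → {Diagnosis,Bed} = (S46, 3) ✓
PatientID=14: row 11 → {Diagnosis,Bed} = (S23, 17) ✓
PatientID=7: row 13 → {Diagnosis,Bed} = (S82, 16) ✓
The only PatientID value with inconsistent RHS is PatientID=12.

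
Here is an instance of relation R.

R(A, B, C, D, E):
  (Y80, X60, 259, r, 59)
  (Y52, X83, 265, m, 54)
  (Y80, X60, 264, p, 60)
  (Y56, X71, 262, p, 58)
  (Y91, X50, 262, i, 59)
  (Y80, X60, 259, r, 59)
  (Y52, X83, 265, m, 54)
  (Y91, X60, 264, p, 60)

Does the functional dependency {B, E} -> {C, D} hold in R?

Yes

(B=X60, E=59): 2 rows → {C,D} = (259, r), (259, r) ✓
(B=X83, E=54): 2 rows → {C,D} = (265, m), (265, m) ✓
(B=X60, E=60): 2 rows → {C,D} = (264, p), (264, p) ✓
(B=X71, E=58): 1 row → {C,D} = (262, p) ✓
(B=X50, E=59): 1 row → {C,D} = (262, i) ✓
Every {B, E} value is associated with a single {C, D} value, so {B, E} -> {C, D} holds.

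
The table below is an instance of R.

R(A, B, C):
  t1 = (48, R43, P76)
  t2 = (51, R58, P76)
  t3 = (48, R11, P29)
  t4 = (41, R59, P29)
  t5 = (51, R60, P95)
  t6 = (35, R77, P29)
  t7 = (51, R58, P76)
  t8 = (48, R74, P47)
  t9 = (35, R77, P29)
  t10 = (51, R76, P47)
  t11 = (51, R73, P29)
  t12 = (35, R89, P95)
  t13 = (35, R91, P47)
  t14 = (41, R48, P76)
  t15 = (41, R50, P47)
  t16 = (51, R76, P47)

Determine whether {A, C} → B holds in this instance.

(A=48, C=P76): row 1 → B = R43 ✓
(A=51, C=P76): rows 2, 7 → B = R58, R58 ✓
(A=48, C=P29): row 3 → B = R11 ✓
(A=41, C=P29): row 4 → B = R59 ✓
(A=51, C=P95): row 5 → B = R60 ✓
(A=35, C=P29): rows 6, 9 → B = R77, R77 ✓
(A=48, C=P47): row 8 → B = R74 ✓
(A=51, C=P47): rows 10, 16 → B = R76, R76 ✓
(A=51, C=P29): row 11 → B = R73 ✓
(A=35, C=P95): row 12 → B = R89 ✓
(A=35, C=P47): row 13 → B = R91 ✓
(A=41, C=P76): row 14 → B = R48 ✓
(A=41, C=P47): row 15 → B = R50 ✓
Every {A, C} value is associated with a single B value, so {A, C} → B holds.

Yes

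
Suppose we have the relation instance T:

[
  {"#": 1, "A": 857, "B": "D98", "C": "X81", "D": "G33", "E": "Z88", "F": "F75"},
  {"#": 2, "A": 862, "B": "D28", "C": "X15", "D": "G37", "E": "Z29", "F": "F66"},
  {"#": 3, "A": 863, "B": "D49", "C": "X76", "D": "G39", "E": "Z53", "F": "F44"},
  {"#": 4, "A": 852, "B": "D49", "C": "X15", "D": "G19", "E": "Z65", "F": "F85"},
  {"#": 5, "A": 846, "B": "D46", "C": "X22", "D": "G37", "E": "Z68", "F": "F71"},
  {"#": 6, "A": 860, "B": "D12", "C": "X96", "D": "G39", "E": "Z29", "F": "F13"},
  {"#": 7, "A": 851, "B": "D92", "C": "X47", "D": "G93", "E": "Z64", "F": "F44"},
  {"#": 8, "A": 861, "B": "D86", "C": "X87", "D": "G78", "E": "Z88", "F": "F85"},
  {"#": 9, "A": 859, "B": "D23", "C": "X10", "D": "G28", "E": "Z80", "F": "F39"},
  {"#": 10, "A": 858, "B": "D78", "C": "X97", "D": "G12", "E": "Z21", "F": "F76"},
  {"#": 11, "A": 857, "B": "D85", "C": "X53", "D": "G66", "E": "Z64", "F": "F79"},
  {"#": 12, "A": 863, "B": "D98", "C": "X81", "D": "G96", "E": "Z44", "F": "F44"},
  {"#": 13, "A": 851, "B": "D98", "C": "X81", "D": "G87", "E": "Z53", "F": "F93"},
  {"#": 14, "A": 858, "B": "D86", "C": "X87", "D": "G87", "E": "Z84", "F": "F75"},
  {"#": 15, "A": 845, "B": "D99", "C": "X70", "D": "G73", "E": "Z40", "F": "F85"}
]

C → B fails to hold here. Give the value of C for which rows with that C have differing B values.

C=X81: rows 1, 12, 13 → B = D98, D98, D98 ✓
C=X15: rows 2, 4 → B takes values {D28, D49} — violation
C=X76: row 3 → B = D49 ✓
C=X22: row 5 → B = D46 ✓
C=X96: row 6 → B = D12 ✓
C=X47: row 7 → B = D92 ✓
C=X87: rows 8, 14 → B = D86, D86 ✓
C=X10: row 9 → B = D23 ✓
C=X97: row 10 → B = D78 ✓
C=X53: row 11 → B = D85 ✓
C=X70: row 15 → B = D99 ✓
The only C value with inconsistent B is C=X15.

X15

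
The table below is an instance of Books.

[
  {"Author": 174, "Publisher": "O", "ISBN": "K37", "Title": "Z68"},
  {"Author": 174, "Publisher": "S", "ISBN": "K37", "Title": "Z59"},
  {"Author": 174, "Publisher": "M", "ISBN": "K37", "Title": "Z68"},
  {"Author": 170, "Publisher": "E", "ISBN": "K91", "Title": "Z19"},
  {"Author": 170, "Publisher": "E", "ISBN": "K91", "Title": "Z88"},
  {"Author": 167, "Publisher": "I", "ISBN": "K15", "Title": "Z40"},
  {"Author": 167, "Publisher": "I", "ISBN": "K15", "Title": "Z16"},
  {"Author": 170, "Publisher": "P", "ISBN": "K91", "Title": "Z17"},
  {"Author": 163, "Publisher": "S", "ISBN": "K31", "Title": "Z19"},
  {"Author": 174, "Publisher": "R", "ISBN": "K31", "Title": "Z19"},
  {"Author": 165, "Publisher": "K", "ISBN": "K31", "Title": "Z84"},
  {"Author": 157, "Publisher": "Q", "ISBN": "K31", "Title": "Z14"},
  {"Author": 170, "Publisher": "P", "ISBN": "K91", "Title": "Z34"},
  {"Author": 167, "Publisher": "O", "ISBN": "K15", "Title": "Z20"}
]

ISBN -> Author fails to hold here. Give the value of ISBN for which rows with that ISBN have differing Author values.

K31

ISBN=K37: 3 rows → Author = 174, 174, 174 ✓
ISBN=K91: 4 rows → Author = 170, 170, 170, 170 ✓
ISBN=K15: 3 rows → Author = 167, 167, 167 ✓
ISBN=K31: 4 rows → Author takes values {163, 174, 165, 157} — violation
The only ISBN value with inconsistent Author is ISBN=K31.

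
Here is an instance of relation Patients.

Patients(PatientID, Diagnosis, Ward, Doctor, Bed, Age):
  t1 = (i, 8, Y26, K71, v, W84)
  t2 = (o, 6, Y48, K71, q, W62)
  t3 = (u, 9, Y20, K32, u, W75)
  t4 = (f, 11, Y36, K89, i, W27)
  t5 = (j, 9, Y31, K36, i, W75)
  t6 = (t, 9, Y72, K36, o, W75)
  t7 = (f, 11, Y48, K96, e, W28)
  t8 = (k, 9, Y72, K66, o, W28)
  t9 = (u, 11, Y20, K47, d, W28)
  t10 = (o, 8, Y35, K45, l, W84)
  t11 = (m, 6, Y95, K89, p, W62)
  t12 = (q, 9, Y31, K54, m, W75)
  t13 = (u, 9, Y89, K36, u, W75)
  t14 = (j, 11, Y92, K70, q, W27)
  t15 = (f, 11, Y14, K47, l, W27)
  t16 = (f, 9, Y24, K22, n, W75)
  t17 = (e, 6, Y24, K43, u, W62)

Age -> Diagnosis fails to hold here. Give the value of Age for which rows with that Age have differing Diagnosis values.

Age=W84: rows 1, 10 → Diagnosis = 8, 8 ✓
Age=W62: rows 2, 11, 17 → Diagnosis = 6, 6, 6 ✓
Age=W75: rows 3, 5, 6, 12, 13, 16 → Diagnosis = 9, 9, 9, 9, 9, 9 ✓
Age=W27: rows 4, 14, 15 → Diagnosis = 11, 11, 11 ✓
Age=W28: rows 7, 8, 9 → Diagnosis takes values {11, 9} — violation
The only Age value with inconsistent Diagnosis is Age=W28.

W28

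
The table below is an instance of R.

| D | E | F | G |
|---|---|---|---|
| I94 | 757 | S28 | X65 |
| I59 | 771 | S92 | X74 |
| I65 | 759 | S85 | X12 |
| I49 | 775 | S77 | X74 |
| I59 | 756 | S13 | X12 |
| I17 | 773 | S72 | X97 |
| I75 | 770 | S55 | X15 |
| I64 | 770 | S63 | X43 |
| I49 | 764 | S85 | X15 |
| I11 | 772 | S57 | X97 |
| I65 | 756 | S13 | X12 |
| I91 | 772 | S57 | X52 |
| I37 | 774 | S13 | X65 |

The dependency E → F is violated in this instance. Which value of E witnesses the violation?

770

E=757: 1 row → F = S28 ✓
E=771: 1 row → F = S92 ✓
E=759: 1 row → F = S85 ✓
E=775: 1 row → F = S77 ✓
E=756: 2 rows → F = S13, S13 ✓
E=773: 1 row → F = S72 ✓
E=770: 2 rows → F takes values {S55, S63} — violation
E=764: 1 row → F = S85 ✓
E=772: 2 rows → F = S57, S57 ✓
E=774: 1 row → F = S13 ✓
The only E value with inconsistent F is E=770.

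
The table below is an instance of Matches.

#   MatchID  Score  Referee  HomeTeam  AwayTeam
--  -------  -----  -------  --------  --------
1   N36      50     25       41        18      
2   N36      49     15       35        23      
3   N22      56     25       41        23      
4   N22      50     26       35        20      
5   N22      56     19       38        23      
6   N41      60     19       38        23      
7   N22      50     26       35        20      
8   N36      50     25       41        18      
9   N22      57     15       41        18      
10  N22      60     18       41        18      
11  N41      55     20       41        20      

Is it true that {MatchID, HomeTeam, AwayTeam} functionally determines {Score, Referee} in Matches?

No

(MatchID=N36, HomeTeam=41, AwayTeam=18): rows 1, 8 → {Score,Referee} = (50, 25), (50, 25) ✓
(MatchID=N36, HomeTeam=35, AwayTeam=23): row 2 → {Score,Referee} = (49, 15) ✓
(MatchID=N22, HomeTeam=41, AwayTeam=23): row 3 → {Score,Referee} = (56, 25) ✓
(MatchID=N22, HomeTeam=35, AwayTeam=20): rows 4, 7 → {Score,Referee} = (50, 26), (50, 26) ✓
(MatchID=N22, HomeTeam=38, AwayTeam=23): row 5 → {Score,Referee} = (56, 19) ✓
(MatchID=N41, HomeTeam=38, AwayTeam=23): row 6 → {Score,Referee} = (60, 19) ✓
(MatchID=N22, HomeTeam=41, AwayTeam=18): rows 9, 10 → {Score,Referee} takes values {(57, 15), (60, 18)} — violation
(MatchID=N41, HomeTeam=41, AwayTeam=20): row 11 → {Score,Referee} = (55, 20) ✓
Two rows agree on {MatchID, HomeTeam, AwayTeam} but differ on {Score, Referee}, so {MatchID, HomeTeam, AwayTeam} -> {Score, Referee} does not hold.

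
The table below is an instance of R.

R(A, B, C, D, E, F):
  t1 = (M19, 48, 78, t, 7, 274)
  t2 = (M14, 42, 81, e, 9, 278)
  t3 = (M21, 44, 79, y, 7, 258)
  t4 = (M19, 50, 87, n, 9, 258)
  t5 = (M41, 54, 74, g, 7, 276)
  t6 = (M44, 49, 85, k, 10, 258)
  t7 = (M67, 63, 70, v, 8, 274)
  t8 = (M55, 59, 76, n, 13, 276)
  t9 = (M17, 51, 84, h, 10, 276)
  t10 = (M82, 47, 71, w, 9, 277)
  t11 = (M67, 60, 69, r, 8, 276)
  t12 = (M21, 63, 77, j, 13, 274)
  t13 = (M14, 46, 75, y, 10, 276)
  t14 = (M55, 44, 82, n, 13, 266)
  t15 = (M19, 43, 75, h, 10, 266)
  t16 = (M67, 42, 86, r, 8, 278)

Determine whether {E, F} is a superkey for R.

No

Rows 9 and 13 have the same {E, F} value (E=10, F=276) but are distinct tuples, so {E, F} does not determine every attribute — not a superkey.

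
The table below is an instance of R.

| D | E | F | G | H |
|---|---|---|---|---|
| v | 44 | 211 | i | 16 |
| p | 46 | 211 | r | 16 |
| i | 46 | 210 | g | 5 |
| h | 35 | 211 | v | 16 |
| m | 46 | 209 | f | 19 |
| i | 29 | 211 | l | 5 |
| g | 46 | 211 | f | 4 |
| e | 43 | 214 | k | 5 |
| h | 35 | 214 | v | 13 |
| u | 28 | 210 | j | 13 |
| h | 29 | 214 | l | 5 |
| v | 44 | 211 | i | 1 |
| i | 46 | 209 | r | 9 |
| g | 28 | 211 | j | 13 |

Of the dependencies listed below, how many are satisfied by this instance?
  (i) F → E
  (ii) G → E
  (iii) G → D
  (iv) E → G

(i) F → E: F=211: 7 rows → E takes values {44, 46, 35, 29, 28} — violation; F=210: 2 rows → E takes values {46, 28} — violation; F=214: 3 rows → E takes values {43, 35, 29} — violation — fails.
(ii) G → E: every LHS value maps to a single RHS value — holds.
(iii) G → D: G=r: 2 rows → D takes values {p, i} — violation; G=f: 2 rows → D takes values {m, g} — violation; G=l: 2 rows → D takes values {i, h} — violation; G=j: 2 rows → D takes values {u, g} — violation — fails.
(iv) E → G: E=46: 5 rows → G takes values {r, g, f} — violation — fails.
1 of the 4 dependencies holds.

1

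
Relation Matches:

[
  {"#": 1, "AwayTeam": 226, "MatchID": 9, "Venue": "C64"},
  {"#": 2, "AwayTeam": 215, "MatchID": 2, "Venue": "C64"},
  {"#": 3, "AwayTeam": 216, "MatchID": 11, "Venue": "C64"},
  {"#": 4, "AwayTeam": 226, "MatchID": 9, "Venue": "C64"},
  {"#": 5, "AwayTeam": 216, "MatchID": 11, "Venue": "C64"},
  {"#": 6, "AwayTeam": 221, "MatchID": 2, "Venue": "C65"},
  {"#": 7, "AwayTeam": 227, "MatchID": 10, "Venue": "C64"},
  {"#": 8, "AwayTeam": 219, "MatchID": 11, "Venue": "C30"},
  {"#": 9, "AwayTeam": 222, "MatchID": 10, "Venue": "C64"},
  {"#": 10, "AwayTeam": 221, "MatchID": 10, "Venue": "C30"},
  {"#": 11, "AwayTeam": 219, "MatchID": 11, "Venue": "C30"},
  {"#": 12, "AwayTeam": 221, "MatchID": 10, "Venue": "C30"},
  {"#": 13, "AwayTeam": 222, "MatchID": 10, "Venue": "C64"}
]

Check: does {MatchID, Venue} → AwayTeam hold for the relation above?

(MatchID=9, Venue=C64): rows 1, 4 → AwayTeam = 226, 226 ✓
(MatchID=2, Venue=C64): row 2 → AwayTeam = 215 ✓
(MatchID=11, Venue=C64): rows 3, 5 → AwayTeam = 216, 216 ✓
(MatchID=2, Venue=C65): row 6 → AwayTeam = 221 ✓
(MatchID=10, Venue=C64): rows 7, 9, 13 → AwayTeam takes values {227, 222} — violation
(MatchID=11, Venue=C30): rows 8, 11 → AwayTeam = 219, 219 ✓
(MatchID=10, Venue=C30): rows 10, 12 → AwayTeam = 221, 221 ✓
Two rows agree on {MatchID, Venue} but differ on AwayTeam, so {MatchID, Venue} → AwayTeam does not hold.

No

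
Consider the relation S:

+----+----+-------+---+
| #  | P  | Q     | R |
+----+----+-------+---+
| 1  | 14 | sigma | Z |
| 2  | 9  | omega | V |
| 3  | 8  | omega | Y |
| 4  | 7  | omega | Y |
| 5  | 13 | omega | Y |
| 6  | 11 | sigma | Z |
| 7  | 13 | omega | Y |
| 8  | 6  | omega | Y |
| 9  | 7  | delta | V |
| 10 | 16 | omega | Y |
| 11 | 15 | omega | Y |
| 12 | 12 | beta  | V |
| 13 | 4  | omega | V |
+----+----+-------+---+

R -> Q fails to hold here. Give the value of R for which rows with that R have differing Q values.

R=Z: rows 1, 6 → Q = sigma, sigma ✓
R=V: rows 2, 9, 12, 13 → Q takes values {omega, delta, beta} — violation
R=Y: rows 3, 4, 5, 7, 8, 10, 11 → Q = omega, omega, omega, omega, omega, omega, omega ✓
The only R value with inconsistent Q is R=V.

V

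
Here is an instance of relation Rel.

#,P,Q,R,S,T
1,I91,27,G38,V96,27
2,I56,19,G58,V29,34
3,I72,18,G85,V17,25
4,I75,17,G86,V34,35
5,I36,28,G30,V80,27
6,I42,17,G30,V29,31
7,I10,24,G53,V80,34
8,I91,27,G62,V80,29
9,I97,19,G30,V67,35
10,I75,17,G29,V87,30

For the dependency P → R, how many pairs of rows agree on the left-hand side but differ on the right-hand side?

2

P=I91: violating pairs (1,8) — 1 pair.
P=I75: violating pairs (4,10) — 1 pair.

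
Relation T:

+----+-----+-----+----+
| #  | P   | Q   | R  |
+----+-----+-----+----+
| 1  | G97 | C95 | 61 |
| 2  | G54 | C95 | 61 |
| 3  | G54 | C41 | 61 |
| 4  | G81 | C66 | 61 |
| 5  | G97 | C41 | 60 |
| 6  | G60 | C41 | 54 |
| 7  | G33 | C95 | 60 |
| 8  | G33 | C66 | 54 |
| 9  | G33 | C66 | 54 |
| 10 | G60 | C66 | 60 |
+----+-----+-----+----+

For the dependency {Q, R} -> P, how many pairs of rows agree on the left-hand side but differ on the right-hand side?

1

(Q=C95, R=61): violating pairs (1,2) — 1 pair.
(Q=C66, R=54): all 2 rows agree on P — 0 pairs.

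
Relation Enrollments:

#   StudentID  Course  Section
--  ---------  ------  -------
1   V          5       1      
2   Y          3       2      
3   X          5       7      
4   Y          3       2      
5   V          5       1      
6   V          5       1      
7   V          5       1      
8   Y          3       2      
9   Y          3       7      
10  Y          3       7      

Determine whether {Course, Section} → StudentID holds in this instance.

Yes

(Course=5, Section=1): rows 1, 5, 6, 7 → StudentID = V, V, V, V ✓
(Course=3, Section=2): rows 2, 4, 8 → StudentID = Y, Y, Y ✓
(Course=5, Section=7): row 3 → StudentID = X ✓
(Course=3, Section=7): rows 9, 10 → StudentID = Y, Y ✓
Every {Course, Section} value is associated with a single StudentID value, so {Course, Section} → StudentID holds.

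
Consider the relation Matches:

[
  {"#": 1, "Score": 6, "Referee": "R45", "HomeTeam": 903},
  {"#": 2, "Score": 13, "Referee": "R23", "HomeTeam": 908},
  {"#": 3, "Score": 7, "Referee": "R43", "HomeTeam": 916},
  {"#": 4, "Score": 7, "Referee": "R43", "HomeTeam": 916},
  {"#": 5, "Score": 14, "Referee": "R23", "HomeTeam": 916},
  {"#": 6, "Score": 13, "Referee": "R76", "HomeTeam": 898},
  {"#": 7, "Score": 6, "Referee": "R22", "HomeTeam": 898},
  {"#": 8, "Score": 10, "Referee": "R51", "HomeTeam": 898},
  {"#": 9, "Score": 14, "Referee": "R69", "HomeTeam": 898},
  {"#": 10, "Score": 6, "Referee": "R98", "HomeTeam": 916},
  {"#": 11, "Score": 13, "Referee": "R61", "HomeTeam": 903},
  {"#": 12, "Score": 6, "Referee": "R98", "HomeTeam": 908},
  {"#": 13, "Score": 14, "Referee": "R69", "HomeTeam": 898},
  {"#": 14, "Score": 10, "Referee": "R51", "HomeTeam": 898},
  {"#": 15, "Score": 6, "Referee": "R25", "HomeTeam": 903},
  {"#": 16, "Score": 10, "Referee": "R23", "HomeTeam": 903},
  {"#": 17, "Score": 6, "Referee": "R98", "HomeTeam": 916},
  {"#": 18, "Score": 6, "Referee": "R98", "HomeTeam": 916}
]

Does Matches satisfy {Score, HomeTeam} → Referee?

No

(Score=6, HomeTeam=903): rows 1, 15 → Referee takes values {R45, R25} — violation
(Score=13, HomeTeam=908): row 2 → Referee = R23 ✓
(Score=7, HomeTeam=916): rows 3, 4 → Referee = R43, R43 ✓
(Score=14, HomeTeam=916): row 5 → Referee = R23 ✓
(Score=13, HomeTeam=898): row 6 → Referee = R76 ✓
(Score=6, HomeTeam=898): row 7 → Referee = R22 ✓
(Score=10, HomeTeam=898): rows 8, 14 → Referee = R51, R51 ✓
(Score=14, HomeTeam=898): rows 9, 13 → Referee = R69, R69 ✓
(Score=6, HomeTeam=916): rows 10, 17, 18 → Referee = R98, R98, R98 ✓
(Score=13, HomeTeam=903): row 11 → Referee = R61 ✓
(Score=6, HomeTeam=908): row 12 → Referee = R98 ✓
(Score=10, HomeTeam=903): row 16 → Referee = R23 ✓
Two rows agree on {Score, HomeTeam} but differ on Referee, so {Score, HomeTeam} → Referee does not hold.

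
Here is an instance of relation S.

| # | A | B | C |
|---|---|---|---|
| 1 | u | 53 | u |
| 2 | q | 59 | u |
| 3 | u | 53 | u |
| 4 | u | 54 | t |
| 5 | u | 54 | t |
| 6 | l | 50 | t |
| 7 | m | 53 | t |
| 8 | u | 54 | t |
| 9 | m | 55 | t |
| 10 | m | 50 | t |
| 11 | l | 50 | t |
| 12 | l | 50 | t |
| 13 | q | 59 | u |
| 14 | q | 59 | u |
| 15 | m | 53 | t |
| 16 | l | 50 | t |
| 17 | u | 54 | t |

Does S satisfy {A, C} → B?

(A=u, C=u): rows 1, 3 → B = 53, 53 ✓
(A=q, C=u): rows 2, 13, 14 → B = 59, 59, 59 ✓
(A=u, C=t): rows 4, 5, 8, 17 → B = 54, 54, 54, 54 ✓
(A=l, C=t): rows 6, 11, 12, 16 → B = 50, 50, 50, 50 ✓
(A=m, C=t): rows 7, 9, 10, 15 → B takes values {53, 55, 50} — violation
Two rows agree on {A, C} but differ on B, so {A, C} → B does not hold.

No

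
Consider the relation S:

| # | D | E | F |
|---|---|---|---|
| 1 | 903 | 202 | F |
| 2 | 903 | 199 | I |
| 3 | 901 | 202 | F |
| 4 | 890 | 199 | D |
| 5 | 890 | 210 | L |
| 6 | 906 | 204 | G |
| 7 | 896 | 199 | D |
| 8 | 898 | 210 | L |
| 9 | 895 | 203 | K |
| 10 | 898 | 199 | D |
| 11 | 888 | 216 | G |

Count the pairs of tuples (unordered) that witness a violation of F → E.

1

F=F: all 2 rows agree on E — 0 pairs.
F=D: all 3 rows agree on E — 0 pairs.
F=L: all 2 rows agree on E — 0 pairs.
F=G: violating pairs (6,11) — 1 pair.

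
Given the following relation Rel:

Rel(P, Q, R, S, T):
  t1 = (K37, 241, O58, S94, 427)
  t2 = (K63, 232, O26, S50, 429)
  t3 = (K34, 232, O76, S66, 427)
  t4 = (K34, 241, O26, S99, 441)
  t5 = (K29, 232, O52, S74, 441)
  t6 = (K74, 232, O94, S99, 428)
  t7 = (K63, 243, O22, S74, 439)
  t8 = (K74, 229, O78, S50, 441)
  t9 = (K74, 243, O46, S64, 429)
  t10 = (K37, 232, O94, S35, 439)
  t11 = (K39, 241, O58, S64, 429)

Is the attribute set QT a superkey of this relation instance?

Yes

All 11 rows have distinct QT values, so QT → (all attributes) holds and QT is a superkey.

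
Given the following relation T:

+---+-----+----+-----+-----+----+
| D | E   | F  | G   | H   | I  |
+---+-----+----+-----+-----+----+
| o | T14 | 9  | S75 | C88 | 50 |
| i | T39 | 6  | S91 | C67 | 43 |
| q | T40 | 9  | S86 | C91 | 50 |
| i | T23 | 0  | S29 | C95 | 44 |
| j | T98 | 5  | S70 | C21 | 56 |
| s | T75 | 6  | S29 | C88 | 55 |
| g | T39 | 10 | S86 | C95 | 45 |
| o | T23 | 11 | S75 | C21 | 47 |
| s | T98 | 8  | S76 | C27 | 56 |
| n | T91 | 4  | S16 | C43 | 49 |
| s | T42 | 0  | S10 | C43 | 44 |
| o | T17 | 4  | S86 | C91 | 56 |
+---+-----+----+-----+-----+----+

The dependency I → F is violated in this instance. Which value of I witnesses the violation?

I=50: 2 rows → F = 9, 9 ✓
I=43: 1 row → F = 6 ✓
I=44: 2 rows → F = 0, 0 ✓
I=56: 3 rows → F takes values {5, 8, 4} — violation
I=55: 1 row → F = 6 ✓
I=45: 1 row → F = 10 ✓
I=47: 1 row → F = 11 ✓
I=49: 1 row → F = 4 ✓
The only I value with inconsistent F is I=56.

56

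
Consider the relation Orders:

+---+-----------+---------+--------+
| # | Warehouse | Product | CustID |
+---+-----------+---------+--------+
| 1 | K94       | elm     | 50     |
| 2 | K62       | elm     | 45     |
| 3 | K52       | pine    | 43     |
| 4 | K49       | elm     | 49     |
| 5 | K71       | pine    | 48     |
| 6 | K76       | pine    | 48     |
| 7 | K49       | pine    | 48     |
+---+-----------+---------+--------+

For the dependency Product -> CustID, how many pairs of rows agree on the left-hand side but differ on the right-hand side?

6

Product=elm: violating pairs (1,2), (1,4), (2,4) — 3 pairs.
Product=pine: violating pairs (3,5), (3,6), (3,7) — 3 pairs.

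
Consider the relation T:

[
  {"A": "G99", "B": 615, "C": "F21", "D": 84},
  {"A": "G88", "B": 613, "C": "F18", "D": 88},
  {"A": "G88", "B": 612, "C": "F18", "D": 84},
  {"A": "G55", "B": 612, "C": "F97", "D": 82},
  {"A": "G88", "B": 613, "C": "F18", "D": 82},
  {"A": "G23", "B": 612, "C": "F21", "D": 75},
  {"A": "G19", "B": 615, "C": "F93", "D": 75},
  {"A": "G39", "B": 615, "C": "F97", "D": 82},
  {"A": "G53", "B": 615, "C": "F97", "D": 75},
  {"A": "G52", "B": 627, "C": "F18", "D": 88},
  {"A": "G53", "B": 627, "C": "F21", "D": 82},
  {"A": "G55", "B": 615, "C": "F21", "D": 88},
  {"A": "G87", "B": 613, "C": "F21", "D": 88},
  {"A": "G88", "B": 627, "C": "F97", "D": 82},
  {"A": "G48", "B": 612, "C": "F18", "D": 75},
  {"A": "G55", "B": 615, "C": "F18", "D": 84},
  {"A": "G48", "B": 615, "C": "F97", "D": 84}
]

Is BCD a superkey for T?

All 17 rows have distinct BCD values, so BCD → (all attributes) holds and BCD is a superkey.

Yes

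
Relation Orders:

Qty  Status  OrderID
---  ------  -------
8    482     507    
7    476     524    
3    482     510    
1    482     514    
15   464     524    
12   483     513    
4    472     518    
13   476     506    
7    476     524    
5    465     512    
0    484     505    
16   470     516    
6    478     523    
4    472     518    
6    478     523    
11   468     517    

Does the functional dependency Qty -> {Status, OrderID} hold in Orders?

Qty=8: 1 row → {Status,OrderID} = (482, 507) ✓
Qty=7: 2 rows → {Status,OrderID} = (476, 524), (476, 524) ✓
Qty=3: 1 row → {Status,OrderID} = (482, 510) ✓
Qty=1: 1 row → {Status,OrderID} = (482, 514) ✓
Qty=15: 1 row → {Status,OrderID} = (464, 524) ✓
Qty=12: 1 row → {Status,OrderID} = (483, 513) ✓
Qty=4: 2 rows → {Status,OrderID} = (472, 518), (472, 518) ✓
Qty=13: 1 row → {Status,OrderID} = (476, 506) ✓
Qty=5: 1 row → {Status,OrderID} = (465, 512) ✓
Qty=0: 1 row → {Status,OrderID} = (484, 505) ✓
Qty=16: 1 row → {Status,OrderID} = (470, 516) ✓
Qty=6: 2 rows → {Status,OrderID} = (478, 523), (478, 523) ✓
Qty=11: 1 row → {Status,OrderID} = (468, 517) ✓
Every Qty value is associated with a single {Status, OrderID} value, so Qty -> {Status, OrderID} holds.

Yes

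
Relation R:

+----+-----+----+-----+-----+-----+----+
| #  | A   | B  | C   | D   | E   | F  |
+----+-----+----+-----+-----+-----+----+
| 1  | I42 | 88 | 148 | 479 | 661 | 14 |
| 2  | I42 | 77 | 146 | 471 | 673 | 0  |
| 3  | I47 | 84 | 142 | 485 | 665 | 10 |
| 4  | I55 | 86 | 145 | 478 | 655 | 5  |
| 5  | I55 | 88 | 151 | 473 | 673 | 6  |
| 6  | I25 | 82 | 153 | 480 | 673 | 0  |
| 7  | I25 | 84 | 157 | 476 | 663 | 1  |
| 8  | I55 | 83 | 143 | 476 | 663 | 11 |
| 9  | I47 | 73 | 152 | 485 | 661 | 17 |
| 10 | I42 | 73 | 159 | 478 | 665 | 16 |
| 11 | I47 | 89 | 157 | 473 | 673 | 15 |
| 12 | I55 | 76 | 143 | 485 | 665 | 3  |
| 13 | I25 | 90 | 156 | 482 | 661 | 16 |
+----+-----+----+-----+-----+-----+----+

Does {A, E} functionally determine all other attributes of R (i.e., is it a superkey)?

All 13 rows have distinct {A, E} values, so {A, E} → (all attributes) holds and {A, E} is a superkey.

Yes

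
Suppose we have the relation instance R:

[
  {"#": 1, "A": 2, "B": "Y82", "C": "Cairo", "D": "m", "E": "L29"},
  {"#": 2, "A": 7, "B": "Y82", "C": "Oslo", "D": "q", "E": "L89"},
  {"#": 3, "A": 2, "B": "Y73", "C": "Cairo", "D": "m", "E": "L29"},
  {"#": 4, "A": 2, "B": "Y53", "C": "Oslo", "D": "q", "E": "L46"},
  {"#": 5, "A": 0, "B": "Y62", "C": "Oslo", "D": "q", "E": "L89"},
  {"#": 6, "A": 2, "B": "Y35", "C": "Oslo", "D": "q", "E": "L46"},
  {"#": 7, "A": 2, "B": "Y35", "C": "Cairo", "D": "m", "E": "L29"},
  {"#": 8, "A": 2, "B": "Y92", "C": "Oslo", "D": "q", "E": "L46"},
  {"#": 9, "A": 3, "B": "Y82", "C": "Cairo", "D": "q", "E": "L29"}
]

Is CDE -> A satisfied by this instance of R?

No

(C=Cairo, D=m, E=L29): rows 1, 3, 7 → A = 2, 2, 2 ✓
(C=Oslo, D=q, E=L89): rows 2, 5 → A takes values {7, 0} — violation
(C=Oslo, D=q, E=L46): rows 4, 6, 8 → A = 2, 2, 2 ✓
(C=Cairo, D=q, E=L29): row 9 → A = 3 ✓
Two rows agree on CDE but differ on A, so CDE -> A does not hold.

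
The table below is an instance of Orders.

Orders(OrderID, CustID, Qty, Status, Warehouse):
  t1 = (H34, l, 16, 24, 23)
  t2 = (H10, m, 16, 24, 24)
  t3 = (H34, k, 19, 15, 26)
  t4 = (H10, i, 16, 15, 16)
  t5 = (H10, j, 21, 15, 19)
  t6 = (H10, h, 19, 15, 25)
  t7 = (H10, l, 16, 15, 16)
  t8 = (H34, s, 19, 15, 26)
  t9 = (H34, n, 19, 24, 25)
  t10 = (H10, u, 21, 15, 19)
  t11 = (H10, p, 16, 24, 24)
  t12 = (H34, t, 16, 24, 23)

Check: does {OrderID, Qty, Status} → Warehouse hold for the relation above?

Yes

(OrderID=H34, Qty=16, Status=24): rows 1, 12 → Warehouse = 23, 23 ✓
(OrderID=H10, Qty=16, Status=24): rows 2, 11 → Warehouse = 24, 24 ✓
(OrderID=H34, Qty=19, Status=15): rows 3, 8 → Warehouse = 26, 26 ✓
(OrderID=H10, Qty=16, Status=15): rows 4, 7 → Warehouse = 16, 16 ✓
(OrderID=H10, Qty=21, Status=15): rows 5, 10 → Warehouse = 19, 19 ✓
(OrderID=H10, Qty=19, Status=15): row 6 → Warehouse = 25 ✓
(OrderID=H34, Qty=19, Status=24): row 9 → Warehouse = 25 ✓
Every {OrderID, Qty, Status} value is associated with a single Warehouse value, so {OrderID, Qty, Status} → Warehouse holds.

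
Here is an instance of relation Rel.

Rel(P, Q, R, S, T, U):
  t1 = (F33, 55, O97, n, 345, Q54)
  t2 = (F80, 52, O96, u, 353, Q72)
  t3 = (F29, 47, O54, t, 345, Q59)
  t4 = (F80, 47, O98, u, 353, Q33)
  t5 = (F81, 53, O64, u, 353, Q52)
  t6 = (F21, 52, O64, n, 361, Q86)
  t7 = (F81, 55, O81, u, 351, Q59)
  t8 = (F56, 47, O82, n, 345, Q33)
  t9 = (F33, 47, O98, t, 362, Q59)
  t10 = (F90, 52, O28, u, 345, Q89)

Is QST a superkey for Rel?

Yes

All 10 rows have distinct QST values, so QST → (all attributes) holds and QST is a superkey.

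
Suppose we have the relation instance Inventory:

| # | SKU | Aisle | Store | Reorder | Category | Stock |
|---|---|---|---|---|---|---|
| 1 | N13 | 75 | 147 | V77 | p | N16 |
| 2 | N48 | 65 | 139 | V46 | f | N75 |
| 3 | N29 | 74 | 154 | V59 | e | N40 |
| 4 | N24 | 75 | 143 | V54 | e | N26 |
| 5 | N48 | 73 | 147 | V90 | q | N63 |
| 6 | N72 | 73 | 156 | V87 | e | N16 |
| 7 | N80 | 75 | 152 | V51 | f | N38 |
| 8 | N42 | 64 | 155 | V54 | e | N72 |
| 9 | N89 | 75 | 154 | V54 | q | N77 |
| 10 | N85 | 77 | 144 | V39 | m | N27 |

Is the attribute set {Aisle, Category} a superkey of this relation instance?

All 10 rows have distinct {Aisle, Category} values, so {Aisle, Category} → (all attributes) holds and {Aisle, Category} is a superkey.

Yes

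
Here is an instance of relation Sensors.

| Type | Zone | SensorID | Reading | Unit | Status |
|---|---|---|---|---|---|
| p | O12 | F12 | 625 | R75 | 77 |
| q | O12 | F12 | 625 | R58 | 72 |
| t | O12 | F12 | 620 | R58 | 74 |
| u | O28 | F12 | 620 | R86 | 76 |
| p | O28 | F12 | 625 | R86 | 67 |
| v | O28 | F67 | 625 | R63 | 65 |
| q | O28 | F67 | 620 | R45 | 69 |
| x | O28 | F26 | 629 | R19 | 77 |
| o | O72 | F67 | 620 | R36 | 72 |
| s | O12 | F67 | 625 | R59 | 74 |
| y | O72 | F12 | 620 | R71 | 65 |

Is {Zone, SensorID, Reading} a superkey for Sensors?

No

Two distinct rows share (Zone=O12, SensorID=F12, Reading=625), so {Zone, SensorID, Reading} does not determine every attribute — not a superkey.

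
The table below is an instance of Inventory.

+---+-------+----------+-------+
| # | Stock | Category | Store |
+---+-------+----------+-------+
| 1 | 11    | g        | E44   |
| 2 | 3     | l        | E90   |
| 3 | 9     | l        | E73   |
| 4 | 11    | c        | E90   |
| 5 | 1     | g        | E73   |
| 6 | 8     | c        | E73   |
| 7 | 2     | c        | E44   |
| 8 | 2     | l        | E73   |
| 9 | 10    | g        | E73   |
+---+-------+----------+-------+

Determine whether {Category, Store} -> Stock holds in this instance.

No

(Category=g, Store=E44): row 1 → Stock = 11 ✓
(Category=l, Store=E90): row 2 → Stock = 3 ✓
(Category=l, Store=E73): rows 3, 8 → Stock takes values {9, 2} — violation
(Category=c, Store=E90): row 4 → Stock = 11 ✓
(Category=g, Store=E73): rows 5, 9 → Stock takes values {1, 10} — violation
(Category=c, Store=E73): row 6 → Stock = 8 ✓
(Category=c, Store=E44): row 7 → Stock = 2 ✓
Two rows agree on {Category, Store} but differ on Stock, so {Category, Store} -> Stock does not hold.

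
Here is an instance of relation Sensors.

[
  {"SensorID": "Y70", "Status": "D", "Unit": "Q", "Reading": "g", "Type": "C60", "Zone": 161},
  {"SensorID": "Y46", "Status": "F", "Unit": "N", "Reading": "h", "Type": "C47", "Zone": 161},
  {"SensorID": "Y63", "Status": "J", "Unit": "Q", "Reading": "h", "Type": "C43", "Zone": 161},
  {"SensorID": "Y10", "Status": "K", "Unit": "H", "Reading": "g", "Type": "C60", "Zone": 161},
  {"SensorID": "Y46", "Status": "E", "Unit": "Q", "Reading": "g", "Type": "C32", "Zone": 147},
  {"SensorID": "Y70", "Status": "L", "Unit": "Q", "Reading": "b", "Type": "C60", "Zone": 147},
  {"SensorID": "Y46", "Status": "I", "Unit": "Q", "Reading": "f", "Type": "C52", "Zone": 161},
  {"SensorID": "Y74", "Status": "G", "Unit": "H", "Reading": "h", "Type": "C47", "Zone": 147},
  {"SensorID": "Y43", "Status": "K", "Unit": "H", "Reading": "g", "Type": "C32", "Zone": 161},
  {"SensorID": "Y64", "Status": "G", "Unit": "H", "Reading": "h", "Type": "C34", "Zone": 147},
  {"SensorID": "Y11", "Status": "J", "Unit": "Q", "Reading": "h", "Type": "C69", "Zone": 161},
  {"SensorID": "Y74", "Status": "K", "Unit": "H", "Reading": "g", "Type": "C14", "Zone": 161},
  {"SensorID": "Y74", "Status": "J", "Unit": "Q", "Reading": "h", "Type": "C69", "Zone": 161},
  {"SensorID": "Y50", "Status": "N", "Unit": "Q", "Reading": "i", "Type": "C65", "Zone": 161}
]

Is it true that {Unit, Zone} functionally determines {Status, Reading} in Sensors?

No

(Unit=Q, Zone=161): 6 rows → {Status,Reading} takes values {(D, g), (J, h), (I, f), (N, i)} — violation
(Unit=N, Zone=161): 1 row → {Status,Reading} = (F, h) ✓
(Unit=H, Zone=161): 3 rows → {Status,Reading} = (K, g), (K, g), (K, g) ✓
(Unit=Q, Zone=147): 2 rows → {Status,Reading} takes values {(E, g), (L, b)} — violation
(Unit=H, Zone=147): 2 rows → {Status,Reading} = (G, h), (G, h) ✓
Two rows agree on {Unit, Zone} but differ on {Status, Reading}, so {Unit, Zone} -> {Status, Reading} does not hold.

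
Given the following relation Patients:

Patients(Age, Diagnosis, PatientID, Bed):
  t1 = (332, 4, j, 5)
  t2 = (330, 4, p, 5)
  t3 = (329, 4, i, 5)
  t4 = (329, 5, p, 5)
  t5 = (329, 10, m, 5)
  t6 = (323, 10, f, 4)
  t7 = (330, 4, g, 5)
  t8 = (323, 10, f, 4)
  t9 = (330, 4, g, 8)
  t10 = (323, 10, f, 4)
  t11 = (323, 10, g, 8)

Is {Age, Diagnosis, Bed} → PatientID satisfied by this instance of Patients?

(Age=332, Diagnosis=4, Bed=5): row 1 → PatientID = j ✓
(Age=330, Diagnosis=4, Bed=5): rows 2, 7 → PatientID takes values {p, g} — violation
(Age=329, Diagnosis=4, Bed=5): row 3 → PatientID = i ✓
(Age=329, Diagnosis=5, Bed=5): row 4 → PatientID = p ✓
(Age=329, Diagnosis=10, Bed=5): row 5 → PatientID = m ✓
(Age=323, Diagnosis=10, Bed=4): rows 6, 8, 10 → PatientID = f, f, f ✓
(Age=330, Diagnosis=4, Bed=8): row 9 → PatientID = g ✓
(Age=323, Diagnosis=10, Bed=8): row 11 → PatientID = g ✓
Two rows agree on {Age, Diagnosis, Bed} but differ on PatientID, so {Age, Diagnosis, Bed} → PatientID does not hold.

No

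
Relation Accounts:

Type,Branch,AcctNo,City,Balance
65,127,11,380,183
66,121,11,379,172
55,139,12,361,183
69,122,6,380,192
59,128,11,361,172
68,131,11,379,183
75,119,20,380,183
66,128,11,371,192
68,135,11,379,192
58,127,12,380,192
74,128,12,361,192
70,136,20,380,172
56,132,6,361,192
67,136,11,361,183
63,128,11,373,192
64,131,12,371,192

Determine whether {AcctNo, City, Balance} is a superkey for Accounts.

All 16 rows have distinct {AcctNo, City, Balance} values, so {AcctNo, City, Balance} → (all attributes) holds and {AcctNo, City, Balance} is a superkey.

Yes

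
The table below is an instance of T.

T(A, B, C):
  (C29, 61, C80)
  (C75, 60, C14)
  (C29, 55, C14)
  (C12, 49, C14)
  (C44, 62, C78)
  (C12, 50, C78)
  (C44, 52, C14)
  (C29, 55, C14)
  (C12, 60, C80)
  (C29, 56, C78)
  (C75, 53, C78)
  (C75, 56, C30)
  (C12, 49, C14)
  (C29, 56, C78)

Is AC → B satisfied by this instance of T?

(A=C29, C=C80): 1 row → B = 61 ✓
(A=C75, C=C14): 1 row → B = 60 ✓
(A=C29, C=C14): 2 rows → B = 55, 55 ✓
(A=C12, C=C14): 2 rows → B = 49, 49 ✓
(A=C44, C=C78): 1 row → B = 62 ✓
(A=C12, C=C78): 1 row → B = 50 ✓
(A=C44, C=C14): 1 row → B = 52 ✓
(A=C12, C=C80): 1 row → B = 60 ✓
(A=C29, C=C78): 2 rows → B = 56, 56 ✓
(A=C75, C=C78): 1 row → B = 53 ✓
(A=C75, C=C30): 1 row → B = 56 ✓
Every AC value is associated with a single B value, so AC → B holds.

Yes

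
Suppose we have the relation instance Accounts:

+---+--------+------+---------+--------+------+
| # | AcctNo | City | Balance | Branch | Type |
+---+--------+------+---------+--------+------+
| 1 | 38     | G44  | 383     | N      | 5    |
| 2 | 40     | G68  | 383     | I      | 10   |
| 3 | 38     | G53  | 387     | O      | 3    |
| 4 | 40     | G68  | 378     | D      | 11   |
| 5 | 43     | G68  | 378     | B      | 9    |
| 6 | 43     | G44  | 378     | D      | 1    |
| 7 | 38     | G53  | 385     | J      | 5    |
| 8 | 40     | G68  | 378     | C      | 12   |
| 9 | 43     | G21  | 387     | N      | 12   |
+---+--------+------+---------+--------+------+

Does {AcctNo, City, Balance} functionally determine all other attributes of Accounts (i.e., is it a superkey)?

No

Rows 4 and 8 have the same {AcctNo, City, Balance} value (AcctNo=40, City=G68, Balance=378) but are distinct tuples, so {AcctNo, City, Balance} does not determine every attribute — not a superkey.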